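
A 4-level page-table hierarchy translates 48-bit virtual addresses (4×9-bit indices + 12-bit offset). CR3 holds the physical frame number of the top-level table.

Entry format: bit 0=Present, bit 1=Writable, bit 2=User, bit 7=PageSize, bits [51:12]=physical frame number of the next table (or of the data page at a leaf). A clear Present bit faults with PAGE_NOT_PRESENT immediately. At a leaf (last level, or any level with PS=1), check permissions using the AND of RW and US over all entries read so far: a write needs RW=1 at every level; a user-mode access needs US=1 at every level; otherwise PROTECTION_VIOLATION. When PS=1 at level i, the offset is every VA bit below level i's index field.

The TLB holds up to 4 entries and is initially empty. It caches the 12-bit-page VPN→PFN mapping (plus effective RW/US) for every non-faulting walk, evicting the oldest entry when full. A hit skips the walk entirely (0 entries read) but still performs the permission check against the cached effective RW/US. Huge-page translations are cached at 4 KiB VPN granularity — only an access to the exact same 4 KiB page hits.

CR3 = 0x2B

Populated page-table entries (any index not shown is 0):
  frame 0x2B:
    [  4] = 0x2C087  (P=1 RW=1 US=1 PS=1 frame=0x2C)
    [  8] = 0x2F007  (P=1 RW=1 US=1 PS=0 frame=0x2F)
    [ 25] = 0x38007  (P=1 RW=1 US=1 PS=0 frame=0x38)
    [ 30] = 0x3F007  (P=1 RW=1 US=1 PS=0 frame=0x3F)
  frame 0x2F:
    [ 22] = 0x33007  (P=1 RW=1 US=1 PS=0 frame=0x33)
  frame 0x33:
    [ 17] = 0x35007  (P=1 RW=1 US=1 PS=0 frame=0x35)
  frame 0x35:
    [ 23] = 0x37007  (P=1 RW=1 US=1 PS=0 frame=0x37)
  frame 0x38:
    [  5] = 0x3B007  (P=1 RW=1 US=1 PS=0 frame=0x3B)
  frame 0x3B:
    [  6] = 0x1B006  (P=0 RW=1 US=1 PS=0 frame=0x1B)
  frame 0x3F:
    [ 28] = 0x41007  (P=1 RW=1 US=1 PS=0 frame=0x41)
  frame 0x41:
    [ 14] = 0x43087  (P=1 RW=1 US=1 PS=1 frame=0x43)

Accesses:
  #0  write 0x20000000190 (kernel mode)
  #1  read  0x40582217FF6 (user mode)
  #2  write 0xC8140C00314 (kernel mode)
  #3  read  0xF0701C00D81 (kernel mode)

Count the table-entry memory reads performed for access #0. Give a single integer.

Walk each access:
#0 VA=0x20000000190 (w,kernel):
  lvl0: tbl 0x2B, slot 4 ⇒ 0x2C087 (P1/RW1/US1/PS1)
  ✓ 0x2C190 (huge @L0)  — 1 lookups
#1 VA=0x40582217FF6 (r,user):
  lvl0: tbl 0x2B, slot 8 ⇒ 0x2F007 (P1/RW1/US1/PS0)
  lvl1: tbl 0x2F, slot 22 ⇒ 0x33007 (P1/RW1/US1/PS0)
  lvl2: tbl 0x33, slot 17 ⇒ 0x35007 (P1/RW1/US1/PS0)
  lvl3: tbl 0x35, slot 23 ⇒ 0x37007 (P1/RW1/US1/PS0)
  ✓ 0x37FF6  — 4 lookups
#2 VA=0xC8140C00314 (w,kernel):
  lvl0: tbl 0x2B, slot 25 ⇒ 0x38007 (P1/RW1/US1/PS0)
  lvl1: tbl 0x38, slot 5 ⇒ 0x3B007 (P1/RW1/US1/PS0)
  lvl2: tbl 0x3B, slot 6 ⇒ 0x1B006 (P0/RW1/US1/PS0)
  ✗ PAGE_NOT_PRESENT  [3 reads]
#3 VA=0xF0701C00D81 (r,kernel):
  lvl0: tbl 0x2B, slot 30 ⇒ 0x3F007 (P1/RW1/US1/PS0)
  lvl1: tbl 0x3F, slot 28 ⇒ 0x41007 (P1/RW1/US1/PS0)
  lvl2: tbl 0x41, slot 14 ⇒ 0x43087 (P1/RW1/US1/PS1)
  ✓ 0x43D81 (huge @L2)  — 3 lookups

Entries read for #0: 1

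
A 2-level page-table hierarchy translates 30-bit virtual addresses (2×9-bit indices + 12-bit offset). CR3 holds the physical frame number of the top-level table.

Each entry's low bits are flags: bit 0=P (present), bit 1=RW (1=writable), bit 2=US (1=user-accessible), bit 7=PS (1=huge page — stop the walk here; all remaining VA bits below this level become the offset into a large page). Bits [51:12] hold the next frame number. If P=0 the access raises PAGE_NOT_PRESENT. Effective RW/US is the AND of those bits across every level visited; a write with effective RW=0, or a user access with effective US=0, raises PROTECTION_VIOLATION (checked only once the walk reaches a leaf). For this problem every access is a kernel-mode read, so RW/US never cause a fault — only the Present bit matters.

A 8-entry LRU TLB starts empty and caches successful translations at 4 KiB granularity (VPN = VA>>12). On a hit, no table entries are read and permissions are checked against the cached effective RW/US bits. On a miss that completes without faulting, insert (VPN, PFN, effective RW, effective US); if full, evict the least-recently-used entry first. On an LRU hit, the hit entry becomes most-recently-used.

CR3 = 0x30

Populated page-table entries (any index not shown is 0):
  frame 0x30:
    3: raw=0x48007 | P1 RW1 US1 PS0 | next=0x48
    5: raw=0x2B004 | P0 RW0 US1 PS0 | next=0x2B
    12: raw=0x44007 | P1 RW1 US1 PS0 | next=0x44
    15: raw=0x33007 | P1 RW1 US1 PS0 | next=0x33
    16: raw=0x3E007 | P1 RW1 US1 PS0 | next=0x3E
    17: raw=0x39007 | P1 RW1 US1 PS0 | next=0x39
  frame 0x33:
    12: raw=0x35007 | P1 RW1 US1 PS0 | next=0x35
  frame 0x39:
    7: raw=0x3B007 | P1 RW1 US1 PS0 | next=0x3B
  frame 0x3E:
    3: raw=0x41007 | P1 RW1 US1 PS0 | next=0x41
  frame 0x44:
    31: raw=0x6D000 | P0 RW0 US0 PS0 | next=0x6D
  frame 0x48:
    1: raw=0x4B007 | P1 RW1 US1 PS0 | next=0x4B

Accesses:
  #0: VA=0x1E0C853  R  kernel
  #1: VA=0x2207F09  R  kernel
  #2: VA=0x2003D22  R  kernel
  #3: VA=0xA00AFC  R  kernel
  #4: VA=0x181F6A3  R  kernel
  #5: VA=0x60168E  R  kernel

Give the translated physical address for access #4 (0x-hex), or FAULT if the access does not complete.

Walk each access:
#0 VA=0x1E0C853 (r,kernel):
  lvl0: tbl 0x30, slot 15 ⇒ 0x33007 (P1/RW1/US1/PS0)
  lvl1: tbl 0x33, slot 12 ⇒ 0x35007 (P1/RW1/US1/PS0)
  → PA=0x35853  (2 entries read)
#1 VA=0x2207F09 (r,kernel):
  lvl0: tbl 0x30, slot 17 ⇒ 0x39007 (P1/RW1/US1/PS0)
  lvl1: tbl 0x39, slot 7 ⇒ 0x3B007 (P1/RW1/US1/PS0)
  → PA=0x3BF09  (2 entries read)
#2 VA=0x2003D22 (r,kernel):
  lvl0: tbl 0x30, slot 16 ⇒ 0x3E007 (P1/RW1/US1/PS0)
  lvl1: tbl 0x3E, slot 3 ⇒ 0x41007 (P1/RW1/US1/PS0)
  → PA=0x41D22  (2 entries read)
#3 VA=0xA00AFC (r,kernel):
  lvl0: tbl 0x30, slot 5 ⇒ 0x2B004 (P0/RW0/US1/PS0)
  ⇒ fault: PAGE_NOT_PRESENT  — 1 lookups
#4 VA=0x181F6A3 (r,kernel):
  lvl0: tbl 0x30, slot 12 ⇒ 0x44007 (P1/RW1/US1/PS0)
  lvl1: tbl 0x44, slot 31 ⇒ 0x6D000 (P0/RW0/US0/PS0)
  ⇒ fault: PAGE_NOT_PRESENT  — 2 lookups
#5 VA=0x60168E (r,kernel):
  lvl0: tbl 0x30, slot 3 ⇒ 0x48007 (P1/RW1/US1/PS0)
  lvl1: tbl 0x48, slot 1 ⇒ 0x4B007 (P1/RW1/US1/PS0)
  → PA=0x4B68E  (2 entries read)

Access #4 PA: FAULT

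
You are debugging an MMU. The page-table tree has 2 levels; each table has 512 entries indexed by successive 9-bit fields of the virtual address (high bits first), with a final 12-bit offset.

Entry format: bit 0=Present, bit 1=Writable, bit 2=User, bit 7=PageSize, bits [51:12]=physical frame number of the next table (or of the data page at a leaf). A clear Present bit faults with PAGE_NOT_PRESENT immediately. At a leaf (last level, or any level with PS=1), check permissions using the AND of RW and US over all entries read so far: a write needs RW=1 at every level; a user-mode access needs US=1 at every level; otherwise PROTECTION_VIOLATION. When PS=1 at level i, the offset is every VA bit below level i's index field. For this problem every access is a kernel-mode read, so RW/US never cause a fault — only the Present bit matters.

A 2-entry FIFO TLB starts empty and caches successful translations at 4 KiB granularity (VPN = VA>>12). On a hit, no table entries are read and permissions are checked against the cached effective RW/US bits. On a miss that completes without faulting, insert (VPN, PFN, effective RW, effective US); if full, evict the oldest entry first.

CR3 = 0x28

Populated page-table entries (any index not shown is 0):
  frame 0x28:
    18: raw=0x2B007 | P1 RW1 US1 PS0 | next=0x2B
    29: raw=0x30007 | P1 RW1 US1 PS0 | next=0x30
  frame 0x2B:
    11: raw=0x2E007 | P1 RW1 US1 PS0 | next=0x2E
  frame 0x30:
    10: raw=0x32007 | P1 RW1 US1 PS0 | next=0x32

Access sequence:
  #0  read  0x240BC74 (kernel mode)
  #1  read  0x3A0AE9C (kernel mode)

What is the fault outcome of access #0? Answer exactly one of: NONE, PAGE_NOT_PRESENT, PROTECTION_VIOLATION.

Walk each access:
#0 VA=0x240BC74 (r,kernel):
  L0 @0x28[18] → 0x2B007  P=1,RW=1,US=1,PS=0
  L1 @0x2B[11] → 0x2E007  P=1,RW=1,US=1,PS=0
  ⇒ phys 0x2EC74  [2 reads]
#1 VA=0x3A0AE9C (r,kernel):
  L0 @0x28[29] → 0x30007  P=1,RW=1,US=1,PS=0
  L1 @0x30[10] → 0x32007  P=1,RW=1,US=1,PS=0
  ⇒ phys 0x32E9C  [2 reads]

Access #0 fault: NONE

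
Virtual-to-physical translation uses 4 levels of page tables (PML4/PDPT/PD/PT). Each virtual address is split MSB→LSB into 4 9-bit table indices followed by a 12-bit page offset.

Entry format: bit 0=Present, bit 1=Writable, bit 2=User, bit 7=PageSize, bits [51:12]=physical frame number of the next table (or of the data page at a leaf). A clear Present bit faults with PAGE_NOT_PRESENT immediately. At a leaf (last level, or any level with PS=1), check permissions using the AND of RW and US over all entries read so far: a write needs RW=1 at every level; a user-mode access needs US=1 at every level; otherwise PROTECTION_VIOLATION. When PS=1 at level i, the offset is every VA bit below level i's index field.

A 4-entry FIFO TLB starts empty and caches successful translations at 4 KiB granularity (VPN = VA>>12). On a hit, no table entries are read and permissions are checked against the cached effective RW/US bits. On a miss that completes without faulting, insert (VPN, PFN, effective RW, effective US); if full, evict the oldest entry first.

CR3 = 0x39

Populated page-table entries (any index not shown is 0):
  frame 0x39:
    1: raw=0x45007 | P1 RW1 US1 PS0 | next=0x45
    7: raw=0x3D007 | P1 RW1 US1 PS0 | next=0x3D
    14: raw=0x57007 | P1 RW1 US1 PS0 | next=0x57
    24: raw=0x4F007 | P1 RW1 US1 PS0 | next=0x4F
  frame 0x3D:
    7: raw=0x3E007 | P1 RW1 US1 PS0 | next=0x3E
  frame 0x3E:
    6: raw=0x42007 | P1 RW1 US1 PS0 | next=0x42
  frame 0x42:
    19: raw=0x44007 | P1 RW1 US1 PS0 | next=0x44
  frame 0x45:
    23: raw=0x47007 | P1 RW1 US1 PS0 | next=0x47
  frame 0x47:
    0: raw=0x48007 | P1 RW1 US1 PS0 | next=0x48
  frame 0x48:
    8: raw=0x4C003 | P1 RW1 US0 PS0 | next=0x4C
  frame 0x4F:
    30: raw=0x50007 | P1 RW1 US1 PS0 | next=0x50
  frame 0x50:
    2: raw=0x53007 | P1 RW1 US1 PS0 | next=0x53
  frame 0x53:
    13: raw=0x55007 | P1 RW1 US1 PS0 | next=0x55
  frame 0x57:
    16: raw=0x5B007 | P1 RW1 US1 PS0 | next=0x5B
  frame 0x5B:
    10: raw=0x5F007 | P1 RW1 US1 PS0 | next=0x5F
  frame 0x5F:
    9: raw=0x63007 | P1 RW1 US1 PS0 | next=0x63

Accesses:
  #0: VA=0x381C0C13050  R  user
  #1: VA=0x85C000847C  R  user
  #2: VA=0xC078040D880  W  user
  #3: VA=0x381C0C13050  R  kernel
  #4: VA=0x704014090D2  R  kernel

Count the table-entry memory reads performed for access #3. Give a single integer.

Trace:
#0 VA=0x381C0C13050 (r,user):
  L0: frame=0x39 idx=7 entry=0x3D007 [P=1 RW=1 US=1 PS=0]
  L1: frame=0x3D idx=7 entry=0x3E007 [P=1 RW=1 US=1 PS=0]
  L2: frame=0x3E idx=6 entry=0x42007 [P=1 RW=1 US=1 PS=0]
  L3: frame=0x42 idx=19 entry=0x44007 [P=1 RW=1 US=1 PS=0]
  → PA=0x44050  (4 entries read)
#1 VA=0x85C000847C (r,user):
  L0: frame=0x39 idx=1 entry=0x45007 [P=1 RW=1 US=1 PS=0]
  L1: frame=0x45 idx=23 entry=0x47007 [P=1 RW=1 US=1 PS=0]
  L2: frame=0x47 idx=0 entry=0x48007 [P=1 RW=1 US=1 PS=0]
  L3: frame=0x48 idx=8 entry=0x4C003 [P=1 RW=1 US=0 PS=0]
  ⇒ fault: PROTECTION_VIOLATION  — 4 lookups
#2 VA=0xC078040D880 (w,user):
  L0: frame=0x39 idx=24 entry=0x4F007 [P=1 RW=1 US=1 PS=0]
  L1: frame=0x4F idx=30 entry=0x50007 [P=1 RW=1 US=1 PS=0]
  L2: frame=0x50 idx=2 entry=0x53007 [P=1 RW=1 US=1 PS=0]
  L3: frame=0x53 idx=13 entry=0x55007 [P=1 RW=1 US=1 PS=0]
  → PA=0x55880  (4 entries read)
#3 VA=0x381C0C13050 (r,kernel):
  TLB hit vpn=0x381C0C13 → PA=0x44050
#4 VA=0x704014090D2 (r,kernel):
  L0: frame=0x39 idx=14 entry=0x57007 [P=1 RW=1 US=1 PS=0]
  L1: frame=0x57 idx=16 entry=0x5B007 [P=1 RW=1 US=1 PS=0]
  L2: frame=0x5B idx=10 entry=0x5F007 [P=1 RW=1 US=1 PS=0]
  L3: frame=0x5F idx=9 entry=0x63007 [P=1 RW=1 US=1 PS=0]
  → PA=0x630D2  (4 entries read)

Entries read for #3: 0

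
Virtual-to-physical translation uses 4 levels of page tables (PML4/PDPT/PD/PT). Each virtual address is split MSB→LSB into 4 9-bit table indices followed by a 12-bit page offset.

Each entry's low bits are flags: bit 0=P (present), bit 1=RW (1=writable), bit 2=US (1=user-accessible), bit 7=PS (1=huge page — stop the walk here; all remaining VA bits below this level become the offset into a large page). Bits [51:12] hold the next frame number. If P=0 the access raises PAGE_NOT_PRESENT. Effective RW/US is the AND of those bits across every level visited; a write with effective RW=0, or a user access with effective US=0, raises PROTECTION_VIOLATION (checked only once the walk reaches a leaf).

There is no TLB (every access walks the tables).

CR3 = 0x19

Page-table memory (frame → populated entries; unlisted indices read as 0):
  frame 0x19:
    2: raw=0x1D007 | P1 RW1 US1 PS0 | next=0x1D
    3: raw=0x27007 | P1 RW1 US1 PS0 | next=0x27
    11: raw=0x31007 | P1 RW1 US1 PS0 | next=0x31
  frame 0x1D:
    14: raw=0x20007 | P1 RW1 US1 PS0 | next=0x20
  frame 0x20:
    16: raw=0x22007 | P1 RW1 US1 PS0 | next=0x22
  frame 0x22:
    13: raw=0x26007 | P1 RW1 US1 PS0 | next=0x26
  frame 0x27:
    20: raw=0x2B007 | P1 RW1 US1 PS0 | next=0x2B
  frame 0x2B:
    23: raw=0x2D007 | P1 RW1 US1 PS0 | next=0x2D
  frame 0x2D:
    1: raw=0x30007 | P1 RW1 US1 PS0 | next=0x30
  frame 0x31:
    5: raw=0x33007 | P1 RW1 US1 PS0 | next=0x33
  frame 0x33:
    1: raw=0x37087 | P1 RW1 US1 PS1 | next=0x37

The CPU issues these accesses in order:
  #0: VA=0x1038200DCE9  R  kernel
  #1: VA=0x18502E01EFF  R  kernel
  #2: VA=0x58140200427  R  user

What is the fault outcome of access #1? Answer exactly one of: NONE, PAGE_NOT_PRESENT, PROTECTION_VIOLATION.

Walk each access:
#0 VA=0x1038200DCE9 (r,kernel):
  lvl0: tbl 0x19, slot 2 ⇒ 0x1D007 (P1/RW1/US1/PS0)
  lvl1: tbl 0x1D, slot 14 ⇒ 0x20007 (P1/RW1/US1/PS0)
  lvl2: tbl 0x20, slot 16 ⇒ 0x22007 (P1/RW1/US1/PS0)
  lvl3: tbl 0x22, slot 13 ⇒ 0x26007 (P1/RW1/US1/PS0)
  ✓ 0x26CE9  — 4 lookups
#1 VA=0x18502E01EFF (r,kernel):
  lvl0: tbl 0x19, slot 3 ⇒ 0x27007 (P1/RW1/US1/PS0)
  lvl1: tbl 0x27, slot 20 ⇒ 0x2B007 (P1/RW1/US1/PS0)
  lvl2: tbl 0x2B, slot 23 ⇒ 0x2D007 (P1/RW1/US1/PS0)
  lvl3: tbl 0x2D, slot 1 ⇒ 0x30007 (P1/RW1/US1/PS0)
  ✓ 0x30EFF  — 4 lookups
#2 VA=0x58140200427 (r,user):
  lvl0: tbl 0x19, slot 11 ⇒ 0x31007 (P1/RW1/US1/PS0)
  lvl1: tbl 0x31, slot 5 ⇒ 0x33007 (P1/RW1/US1/PS0)
  lvl2: tbl 0x33, slot 1 ⇒ 0x37087 (P1/RW1/US1/PS1)
  ✓ 0x37427 (huge @L2)  — 3 lookups

Access #1 fault: NONE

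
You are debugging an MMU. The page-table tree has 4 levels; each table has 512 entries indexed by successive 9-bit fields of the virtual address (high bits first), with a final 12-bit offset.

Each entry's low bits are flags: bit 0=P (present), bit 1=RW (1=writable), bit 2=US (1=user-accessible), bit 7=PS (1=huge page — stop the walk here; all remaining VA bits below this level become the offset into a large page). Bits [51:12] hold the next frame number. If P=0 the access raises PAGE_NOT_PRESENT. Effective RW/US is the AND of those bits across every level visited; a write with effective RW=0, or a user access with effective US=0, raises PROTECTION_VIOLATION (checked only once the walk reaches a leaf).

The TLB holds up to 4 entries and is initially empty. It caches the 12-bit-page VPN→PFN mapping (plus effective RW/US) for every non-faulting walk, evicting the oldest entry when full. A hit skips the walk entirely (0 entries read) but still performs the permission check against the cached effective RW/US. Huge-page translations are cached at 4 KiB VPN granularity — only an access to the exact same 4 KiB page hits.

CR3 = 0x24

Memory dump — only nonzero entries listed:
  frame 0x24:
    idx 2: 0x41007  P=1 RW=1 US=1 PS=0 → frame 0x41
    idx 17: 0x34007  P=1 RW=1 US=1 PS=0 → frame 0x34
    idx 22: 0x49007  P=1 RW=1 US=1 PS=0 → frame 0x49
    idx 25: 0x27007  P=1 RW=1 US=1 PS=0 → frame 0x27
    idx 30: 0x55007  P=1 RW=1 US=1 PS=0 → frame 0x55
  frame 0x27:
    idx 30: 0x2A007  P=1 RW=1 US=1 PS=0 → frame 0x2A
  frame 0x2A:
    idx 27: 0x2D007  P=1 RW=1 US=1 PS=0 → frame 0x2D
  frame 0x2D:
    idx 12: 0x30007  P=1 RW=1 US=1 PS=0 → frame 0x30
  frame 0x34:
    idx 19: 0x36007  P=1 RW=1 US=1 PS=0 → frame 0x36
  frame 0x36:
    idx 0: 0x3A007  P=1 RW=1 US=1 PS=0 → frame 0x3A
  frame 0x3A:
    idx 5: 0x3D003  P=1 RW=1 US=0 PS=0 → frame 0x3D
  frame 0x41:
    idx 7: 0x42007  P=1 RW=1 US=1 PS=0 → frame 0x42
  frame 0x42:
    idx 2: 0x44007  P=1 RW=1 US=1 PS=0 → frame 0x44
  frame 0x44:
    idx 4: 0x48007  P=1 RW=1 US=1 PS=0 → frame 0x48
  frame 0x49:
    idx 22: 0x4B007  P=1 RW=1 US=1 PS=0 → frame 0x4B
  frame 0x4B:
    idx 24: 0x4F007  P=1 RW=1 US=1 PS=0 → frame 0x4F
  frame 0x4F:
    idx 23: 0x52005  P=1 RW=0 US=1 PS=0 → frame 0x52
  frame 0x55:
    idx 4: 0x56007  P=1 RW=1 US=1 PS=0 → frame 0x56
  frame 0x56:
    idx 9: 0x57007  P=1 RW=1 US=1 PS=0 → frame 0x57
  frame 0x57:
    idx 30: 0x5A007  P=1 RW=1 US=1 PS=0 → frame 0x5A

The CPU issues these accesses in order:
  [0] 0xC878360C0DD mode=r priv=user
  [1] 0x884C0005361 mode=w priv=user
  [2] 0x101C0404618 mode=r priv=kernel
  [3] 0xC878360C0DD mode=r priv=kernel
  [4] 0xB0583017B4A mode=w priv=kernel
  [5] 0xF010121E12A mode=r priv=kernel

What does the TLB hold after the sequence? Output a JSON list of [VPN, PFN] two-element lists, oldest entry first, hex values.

Per-access translation:
#0 VA=0xC878360C0DD (r,user):
  L0: frame=0x24 idx=25 entry=0x27007 [P=1 RW=1 US=1 PS=0]
  L1: frame=0x27 idx=30 entry=0x2A007 [P=1 RW=1 US=1 PS=0]
  L2: frame=0x2A idx=27 entry=0x2D007 [P=1 RW=1 US=1 PS=0]
  L3: frame=0x2D idx=12 entry=0x30007 [P=1 RW=1 US=1 PS=0]
  ⇒ phys 0x300DD  [4 reads]
#1 VA=0x884C0005361 (w,user):
  L0: frame=0x24 idx=17 entry=0x34007 [P=1 RW=1 US=1 PS=0]
  L1: frame=0x34 idx=19 entry=0x36007 [P=1 RW=1 US=1 PS=0]
  L2: frame=0x36 idx=0 entry=0x3A007 [P=1 RW=1 US=1 PS=0]
  L3: frame=0x3A idx=5 entry=0x3D003 [P=1 RW=1 US=0 PS=0]
  → PROTECTION_VIOLATION  (4 entries read)
#2 VA=0x101C0404618 (r,kernel):
  L0: frame=0x24 idx=2 entry=0x41007 [P=1 RW=1 US=1 PS=0]
  L1: frame=0x41 idx=7 entry=0x42007 [P=1 RW=1 US=1 PS=0]
  L2: frame=0x42 idx=2 entry=0x44007 [P=1 RW=1 US=1 PS=0]
  L3: frame=0x44 idx=4 entry=0x48007 [P=1 RW=1 US=1 PS=0]
  ⇒ phys 0x48618  [4 reads]
#3 VA=0xC878360C0DD (r,kernel):
  TLB hit vpn=0xC878360C → PA=0x300DD
#4 VA=0xB0583017B4A (w,kernel):
  L0: frame=0x24 idx=22 entry=0x49007 [P=1 RW=1 US=1 PS=0]
  L1: frame=0x49 idx=22 entry=0x4B007 [P=1 RW=1 US=1 PS=0]
  L2: frame=0x4B idx=24 entry=0x4F007 [P=1 RW=1 US=1 PS=0]
  L3: frame=0x4F idx=23 entry=0x52005 [P=1 RW=0 US=1 PS=0]
  → PROTECTION_VIOLATION  (4 entries read)
#5 VA=0xF010121E12A (r,kernel):
  L0: frame=0x24 idx=30 entry=0x55007 [P=1 RW=1 US=1 PS=0]
  L1: frame=0x55 idx=4 entry=0x56007 [P=1 RW=1 US=1 PS=0]
  L2: frame=0x56 idx=9 entry=0x57007 [P=1 RW=1 US=1 PS=0]
  L3: frame=0x57 idx=30 entry=0x5A007 [P=1 RW=1 US=1 PS=0]
  ⇒ phys 0x5A12A  [4 reads]

TLB: [["0xC878360C", "0x30"], ["0x101C0404", "0x48"], ["0xF010121E", "0x5A"]]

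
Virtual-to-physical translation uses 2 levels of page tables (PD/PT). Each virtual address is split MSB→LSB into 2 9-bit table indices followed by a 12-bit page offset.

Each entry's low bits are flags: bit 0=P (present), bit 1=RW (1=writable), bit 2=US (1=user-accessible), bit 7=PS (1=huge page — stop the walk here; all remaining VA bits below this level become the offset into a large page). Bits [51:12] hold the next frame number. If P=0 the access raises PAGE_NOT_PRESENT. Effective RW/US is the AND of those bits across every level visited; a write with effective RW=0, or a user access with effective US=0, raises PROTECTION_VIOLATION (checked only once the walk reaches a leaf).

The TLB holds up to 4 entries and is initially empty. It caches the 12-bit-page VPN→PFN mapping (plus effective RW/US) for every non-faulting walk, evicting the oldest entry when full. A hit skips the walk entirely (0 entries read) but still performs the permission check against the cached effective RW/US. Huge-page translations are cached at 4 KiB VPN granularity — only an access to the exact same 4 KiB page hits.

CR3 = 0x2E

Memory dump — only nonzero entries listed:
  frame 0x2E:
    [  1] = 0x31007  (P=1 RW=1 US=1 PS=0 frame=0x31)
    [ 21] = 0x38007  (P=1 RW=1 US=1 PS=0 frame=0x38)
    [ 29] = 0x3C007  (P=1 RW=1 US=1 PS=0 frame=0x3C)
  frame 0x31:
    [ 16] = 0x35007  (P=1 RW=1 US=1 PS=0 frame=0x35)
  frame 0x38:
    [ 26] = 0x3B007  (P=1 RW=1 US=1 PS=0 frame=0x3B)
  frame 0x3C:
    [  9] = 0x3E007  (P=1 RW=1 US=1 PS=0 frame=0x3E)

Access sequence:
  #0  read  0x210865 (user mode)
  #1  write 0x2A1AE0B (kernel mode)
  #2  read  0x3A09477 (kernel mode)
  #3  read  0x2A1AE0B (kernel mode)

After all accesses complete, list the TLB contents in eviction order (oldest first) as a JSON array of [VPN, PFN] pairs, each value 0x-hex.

Walk each access:
#0 VA=0x210865 (r,user):
  L0: frame=0x2E idx=1 entry=0x31007 [P=1 RW=1 US=1 PS=0]
  L1: frame=0x31 idx=16 entry=0x35007 [P=1 RW=1 US=1 PS=0]
  ✓ 0x35865  — 2 lookups
#1 VA=0x2A1AE0B (w,kernel):
  L0: frame=0x2E idx=21 entry=0x38007 [P=1 RW=1 US=1 PS=0]
  L1: frame=0x38 idx=26 entry=0x3B007 [P=1 RW=1 US=1 PS=0]
  ✓ 0x3BE0B  — 2 lookups
#2 VA=0x3A09477 (r,kernel):
  L0: frame=0x2E idx=29 entry=0x3C007 [P=1 RW=1 US=1 PS=0]
  L1: frame=0x3C idx=9 entry=0x3E007 [P=1 RW=1 US=1 PS=0]
  ✓ 0x3E477  — 2 lookups
#3 VA=0x2A1AE0B (r,kernel):
  TLB hit vpn=0x2A1A → PA=0x3BE0B

TLB: [["0x210", "0x35"], ["0x2A1A", "0x3B"], ["0x3A09", "0x3E"]]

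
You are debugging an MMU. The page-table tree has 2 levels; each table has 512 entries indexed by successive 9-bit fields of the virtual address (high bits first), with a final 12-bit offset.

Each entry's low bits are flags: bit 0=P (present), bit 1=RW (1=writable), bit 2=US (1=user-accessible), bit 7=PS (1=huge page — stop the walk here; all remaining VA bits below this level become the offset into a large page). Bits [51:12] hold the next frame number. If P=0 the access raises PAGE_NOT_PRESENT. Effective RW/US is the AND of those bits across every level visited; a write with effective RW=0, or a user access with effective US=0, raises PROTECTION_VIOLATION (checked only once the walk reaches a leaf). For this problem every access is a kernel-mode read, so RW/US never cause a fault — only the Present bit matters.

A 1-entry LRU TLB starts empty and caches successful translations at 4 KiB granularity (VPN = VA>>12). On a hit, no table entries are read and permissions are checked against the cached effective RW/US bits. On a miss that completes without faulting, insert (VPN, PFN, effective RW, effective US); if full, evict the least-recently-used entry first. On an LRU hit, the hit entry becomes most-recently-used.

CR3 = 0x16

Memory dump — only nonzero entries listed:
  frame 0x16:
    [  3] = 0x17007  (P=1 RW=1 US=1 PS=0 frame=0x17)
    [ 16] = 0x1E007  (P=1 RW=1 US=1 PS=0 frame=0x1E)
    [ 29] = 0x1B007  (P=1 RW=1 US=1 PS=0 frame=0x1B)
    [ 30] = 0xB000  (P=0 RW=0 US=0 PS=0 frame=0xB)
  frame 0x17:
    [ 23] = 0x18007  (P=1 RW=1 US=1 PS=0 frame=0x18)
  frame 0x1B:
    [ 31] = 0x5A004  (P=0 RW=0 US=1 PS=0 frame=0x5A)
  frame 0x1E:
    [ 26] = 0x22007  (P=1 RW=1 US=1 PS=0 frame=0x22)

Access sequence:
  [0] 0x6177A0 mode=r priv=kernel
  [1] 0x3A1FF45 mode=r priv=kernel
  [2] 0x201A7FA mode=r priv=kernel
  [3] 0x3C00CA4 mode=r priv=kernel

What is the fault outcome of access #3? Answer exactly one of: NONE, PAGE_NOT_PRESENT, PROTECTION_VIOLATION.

Trace:
#0 VA=0x6177A0 (r,kernel):
  [0] read 0x16 idx=3: raw=0x17007 flags P=1 W=1 U=1 S=0
  [1] read 0x17 idx=23: raw=0x18007 flags P=1 W=1 U=1 S=0
  ⇒ phys 0x187A0  [2 reads]
#1 VA=0x3A1FF45 (r,kernel):
  [0] read 0x16 idx=29: raw=0x1B007 flags P=1 W=1 U=1 S=0
  [1] read 0x1B idx=31: raw=0x5A004 flags P=0 W=0 U=1 S=0
  → PAGE_NOT_PRESENT  (2 entries read)
#2 VA=0x201A7FA (r,kernel):
  [0] read 0x16 idx=16: raw=0x1E007 flags P=1 W=1 U=1 S=0
  [1] read 0x1E idx=26: raw=0x22007 flags P=1 W=1 U=1 S=0
  ⇒ phys 0x227FA  [2 reads]
#3 VA=0x3C00CA4 (r,kernel):
  [0] read 0x16 idx=30: raw=0xB000 flags P=0 W=0 U=0 S=0
  → PAGE_NOT_PRESENT  (1 entries read)

Access #3 fault: PAGE_NOT_PRESENT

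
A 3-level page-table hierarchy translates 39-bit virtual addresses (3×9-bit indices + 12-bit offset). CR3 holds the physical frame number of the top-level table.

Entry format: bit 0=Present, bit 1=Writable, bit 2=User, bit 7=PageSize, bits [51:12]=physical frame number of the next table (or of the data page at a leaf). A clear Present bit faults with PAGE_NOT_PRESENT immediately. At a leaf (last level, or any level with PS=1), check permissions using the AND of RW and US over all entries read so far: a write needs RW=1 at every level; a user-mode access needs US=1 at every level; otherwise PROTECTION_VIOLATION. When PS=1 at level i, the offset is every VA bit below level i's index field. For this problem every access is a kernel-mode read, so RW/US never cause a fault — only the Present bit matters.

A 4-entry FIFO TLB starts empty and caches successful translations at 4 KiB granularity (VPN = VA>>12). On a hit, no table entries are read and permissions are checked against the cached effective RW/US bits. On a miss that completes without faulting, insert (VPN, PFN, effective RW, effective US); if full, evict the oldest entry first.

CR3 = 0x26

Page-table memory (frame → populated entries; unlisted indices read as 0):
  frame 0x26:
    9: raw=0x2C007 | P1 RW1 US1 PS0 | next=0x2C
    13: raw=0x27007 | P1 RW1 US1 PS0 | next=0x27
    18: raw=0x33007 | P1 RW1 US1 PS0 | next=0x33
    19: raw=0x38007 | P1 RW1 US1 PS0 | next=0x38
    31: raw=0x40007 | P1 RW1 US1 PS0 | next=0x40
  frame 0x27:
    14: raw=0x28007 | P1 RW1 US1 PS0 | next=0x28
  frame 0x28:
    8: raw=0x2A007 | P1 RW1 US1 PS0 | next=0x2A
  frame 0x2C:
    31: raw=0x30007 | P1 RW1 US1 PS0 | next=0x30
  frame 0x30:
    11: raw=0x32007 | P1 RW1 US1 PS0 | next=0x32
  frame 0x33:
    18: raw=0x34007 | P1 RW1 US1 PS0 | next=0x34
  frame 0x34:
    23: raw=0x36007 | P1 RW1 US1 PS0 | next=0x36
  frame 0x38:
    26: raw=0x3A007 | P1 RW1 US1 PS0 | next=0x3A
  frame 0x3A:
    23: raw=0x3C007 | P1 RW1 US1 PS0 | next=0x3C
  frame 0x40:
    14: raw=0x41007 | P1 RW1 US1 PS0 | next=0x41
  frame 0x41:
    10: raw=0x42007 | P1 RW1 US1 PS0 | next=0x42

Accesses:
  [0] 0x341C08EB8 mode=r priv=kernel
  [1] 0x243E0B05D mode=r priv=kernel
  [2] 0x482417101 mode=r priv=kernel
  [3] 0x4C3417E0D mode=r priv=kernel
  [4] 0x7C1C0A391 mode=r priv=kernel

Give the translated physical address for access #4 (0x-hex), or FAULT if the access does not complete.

Per-access translation:
#0 VA=0x341C08EB8 (r,kernel):
  L0: frame=0x26 idx=13 entry=0x27007 [P=1 RW=1 US=1 PS=0]
  L1: frame=0x27 idx=14 entry=0x28007 [P=1 RW=1 US=1 PS=0]
  L2: frame=0x28 idx=8 entry=0x2A007 [P=1 RW=1 US=1 PS=0]
  ⇒ phys 0x2AEB8  [3 reads]
#1 VA=0x243E0B05D (r,kernel):
  L0: frame=0x26 idx=9 entry=0x2C007 [P=1 RW=1 US=1 PS=0]
  L1: frame=0x2C idx=31 entry=0x30007 [P=1 RW=1 US=1 PS=0]
  L2: frame=0x30 idx=11 entry=0x32007 [P=1 RW=1 US=1 PS=0]
  ⇒ phys 0x3205D  [3 reads]
#2 VA=0x482417101 (r,kernel):
  L0: frame=0x26 idx=18 entry=0x33007 [P=1 RW=1 US=1 PS=0]
  L1: frame=0x33 idx=18 entry=0x34007 [P=1 RW=1 US=1 PS=0]
  L2: frame=0x34 idx=23 entry=0x36007 [P=1 RW=1 US=1 PS=0]
  ⇒ phys 0x36101  [3 reads]
#3 VA=0x4C3417E0D (r,kernel):
  L0: frame=0x26 idx=19 entry=0x38007 [P=1 RW=1 US=1 PS=0]
  L1: frame=0x38 idx=26 entry=0x3A007 [P=1 RW=1 US=1 PS=0]
  L2: frame=0x3A idx=23 entry=0x3C007 [P=1 RW=1 US=1 PS=0]
  ⇒ phys 0x3CE0D  [3 reads]
#4 VA=0x7C1C0A391 (r,kernel):
  L0: frame=0x26 idx=31 entry=0x40007 [P=1 RW=1 US=1 PS=0]
  L1: frame=0x40 idx=14 entry=0x41007 [P=1 RW=1 US=1 PS=0]
  L2: frame=0x41 idx=10 entry=0x42007 [P=1 RW=1 US=1 PS=0]
  ⇒ phys 0x42391  [3 reads]

Access #4 PA: 0x42391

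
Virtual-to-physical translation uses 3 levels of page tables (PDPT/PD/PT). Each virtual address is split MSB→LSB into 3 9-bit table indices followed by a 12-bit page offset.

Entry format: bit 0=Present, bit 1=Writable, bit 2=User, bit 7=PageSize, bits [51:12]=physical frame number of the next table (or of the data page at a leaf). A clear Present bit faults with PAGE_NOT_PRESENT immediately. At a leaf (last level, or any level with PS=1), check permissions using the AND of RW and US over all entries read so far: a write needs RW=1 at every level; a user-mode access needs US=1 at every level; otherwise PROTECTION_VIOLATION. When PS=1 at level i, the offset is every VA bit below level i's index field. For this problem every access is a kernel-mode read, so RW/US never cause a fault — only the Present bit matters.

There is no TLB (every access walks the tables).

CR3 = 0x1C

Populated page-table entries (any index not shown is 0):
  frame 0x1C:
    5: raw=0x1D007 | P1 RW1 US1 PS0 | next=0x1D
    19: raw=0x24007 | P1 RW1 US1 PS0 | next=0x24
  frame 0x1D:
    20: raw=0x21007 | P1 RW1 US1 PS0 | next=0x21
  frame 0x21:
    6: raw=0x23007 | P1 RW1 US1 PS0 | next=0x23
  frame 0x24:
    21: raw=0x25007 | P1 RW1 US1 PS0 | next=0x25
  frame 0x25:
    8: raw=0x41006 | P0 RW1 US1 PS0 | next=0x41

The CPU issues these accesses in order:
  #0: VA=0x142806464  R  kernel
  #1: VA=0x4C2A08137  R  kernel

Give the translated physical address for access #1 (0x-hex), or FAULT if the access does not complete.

Walk each access:
#0 VA=0x142806464 (r,kernel):
  lvl0: tbl 0x1C, slot 5 ⇒ 0x1D007 (P1/RW1/US1/PS0)
  lvl1: tbl 0x1D, slot 20 ⇒ 0x21007 (P1/RW1/US1/PS0)
  lvl2: tbl 0x21, slot 6 ⇒ 0x23007 (P1/RW1/US1/PS0)
  ⇒ phys 0x23464  [3 reads]
#1 VA=0x4C2A08137 (r,kernel):
  lvl0: tbl 0x1C, slot 19 ⇒ 0x24007 (P1/RW1/US1/PS0)
  lvl1: tbl 0x24, slot 21 ⇒ 0x25007 (P1/RW1/US1/PS0)
  lvl2: tbl 0x25, slot 8 ⇒ 0x41006 (P0/RW1/US1/PS0)
  ⇒ fault: PAGE_NOT_PRESENT  — 3 lookups

Access #1 PA: FAULT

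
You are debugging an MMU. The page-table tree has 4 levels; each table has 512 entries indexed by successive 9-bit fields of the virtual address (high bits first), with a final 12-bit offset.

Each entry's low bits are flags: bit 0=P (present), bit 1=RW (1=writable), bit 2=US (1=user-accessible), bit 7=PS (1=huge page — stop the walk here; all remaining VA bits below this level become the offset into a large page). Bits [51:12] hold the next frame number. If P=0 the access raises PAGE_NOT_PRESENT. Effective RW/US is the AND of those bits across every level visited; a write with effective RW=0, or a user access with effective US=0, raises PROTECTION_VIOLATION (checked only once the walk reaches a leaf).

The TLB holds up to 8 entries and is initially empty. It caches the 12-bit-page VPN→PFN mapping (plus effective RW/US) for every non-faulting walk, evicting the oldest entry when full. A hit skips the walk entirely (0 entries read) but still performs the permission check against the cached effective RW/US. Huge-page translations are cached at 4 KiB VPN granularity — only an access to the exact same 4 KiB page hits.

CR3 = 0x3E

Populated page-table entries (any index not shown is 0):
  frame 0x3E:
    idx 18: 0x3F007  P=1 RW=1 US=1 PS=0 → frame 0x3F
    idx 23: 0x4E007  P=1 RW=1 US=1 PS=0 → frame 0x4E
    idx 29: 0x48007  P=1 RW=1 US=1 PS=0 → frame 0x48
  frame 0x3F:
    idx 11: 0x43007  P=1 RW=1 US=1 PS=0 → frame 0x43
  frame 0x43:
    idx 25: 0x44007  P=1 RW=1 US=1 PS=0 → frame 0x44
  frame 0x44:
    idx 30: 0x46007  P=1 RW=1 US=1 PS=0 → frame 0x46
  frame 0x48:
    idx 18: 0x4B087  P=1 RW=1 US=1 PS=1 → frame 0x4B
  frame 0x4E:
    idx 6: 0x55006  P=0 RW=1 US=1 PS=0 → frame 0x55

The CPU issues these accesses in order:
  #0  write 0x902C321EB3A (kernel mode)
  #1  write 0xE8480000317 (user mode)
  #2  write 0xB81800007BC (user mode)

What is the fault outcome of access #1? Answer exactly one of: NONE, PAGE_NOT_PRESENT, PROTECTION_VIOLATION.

Trace:
#0 VA=0x902C321EB3A (w,kernel):
  L0: frame=0x3E idx=18 entry=0x3F007 [P=1 RW=1 US=1 PS=0]
  L1: frame=0x3F idx=11 entry=0x43007 [P=1 RW=1 US=1 PS=0]
  L2: frame=0x43 idx=25 entry=0x44007 [P=1 RW=1 US=1 PS=0]
  L3: frame=0x44 idx=30 entry=0x46007 [P=1 RW=1 US=1 PS=0]
  → PA=0x46B3A  (4 entries read)
#1 VA=0xE8480000317 (w,user):
  L0: frame=0x3E idx=29 entry=0x48007 [P=1 RW=1 US=1 PS=0]
  L1: frame=0x48 idx=18 entry=0x4B087 [P=1 RW=1 US=1 PS=1]
  → PA=0x4B317 (huge @L1)  (2 entries read)
#2 VA=0xB81800007BC (w,user):
  L0: frame=0x3E idx=23 entry=0x4E007 [P=1 RW=1 US=1 PS=0]
  L1: frame=0x4E idx=6 entry=0x55006 [P=0 RW=1 US=1 PS=0]
  ⇒ fault: PAGE_NOT_PRESENT  — 2 lookups

Access #1 fault: NONE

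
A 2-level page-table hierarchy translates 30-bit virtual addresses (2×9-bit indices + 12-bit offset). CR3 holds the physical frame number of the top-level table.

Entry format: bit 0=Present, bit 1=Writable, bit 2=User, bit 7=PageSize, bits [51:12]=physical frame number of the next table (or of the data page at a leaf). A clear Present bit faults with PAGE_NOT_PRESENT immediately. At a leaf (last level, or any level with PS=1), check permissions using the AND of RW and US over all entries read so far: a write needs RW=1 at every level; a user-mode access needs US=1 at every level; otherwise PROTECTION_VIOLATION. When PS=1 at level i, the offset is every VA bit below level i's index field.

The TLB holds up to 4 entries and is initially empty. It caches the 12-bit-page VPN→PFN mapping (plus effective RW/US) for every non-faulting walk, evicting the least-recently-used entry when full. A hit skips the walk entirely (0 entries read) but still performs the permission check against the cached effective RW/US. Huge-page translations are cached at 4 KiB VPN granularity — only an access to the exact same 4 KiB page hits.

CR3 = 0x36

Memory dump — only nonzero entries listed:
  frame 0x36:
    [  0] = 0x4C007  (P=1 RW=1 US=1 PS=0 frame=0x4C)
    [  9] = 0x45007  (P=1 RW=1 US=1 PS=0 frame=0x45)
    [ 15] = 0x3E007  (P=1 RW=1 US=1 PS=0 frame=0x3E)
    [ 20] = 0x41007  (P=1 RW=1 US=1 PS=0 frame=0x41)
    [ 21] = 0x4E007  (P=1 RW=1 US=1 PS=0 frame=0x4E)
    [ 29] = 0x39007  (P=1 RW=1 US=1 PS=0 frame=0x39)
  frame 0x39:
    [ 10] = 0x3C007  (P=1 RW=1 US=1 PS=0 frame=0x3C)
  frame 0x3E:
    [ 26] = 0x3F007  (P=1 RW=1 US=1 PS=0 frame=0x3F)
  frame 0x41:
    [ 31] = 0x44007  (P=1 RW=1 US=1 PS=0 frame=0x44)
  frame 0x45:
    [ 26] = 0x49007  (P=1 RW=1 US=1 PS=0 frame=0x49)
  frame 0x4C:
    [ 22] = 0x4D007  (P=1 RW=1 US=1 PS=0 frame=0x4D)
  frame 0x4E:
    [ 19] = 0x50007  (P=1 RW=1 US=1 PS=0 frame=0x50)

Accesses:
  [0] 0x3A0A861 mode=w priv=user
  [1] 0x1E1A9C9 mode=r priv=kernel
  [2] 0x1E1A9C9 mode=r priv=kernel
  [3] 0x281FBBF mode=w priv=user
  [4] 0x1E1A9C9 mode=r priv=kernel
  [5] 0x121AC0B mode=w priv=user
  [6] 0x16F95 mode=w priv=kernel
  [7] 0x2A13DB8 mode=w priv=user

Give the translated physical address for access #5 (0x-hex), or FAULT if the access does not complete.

Walk each access:
#0 VA=0x3A0A861 (w,user):
  L0 @0x36[29] → 0x39007  P=1,RW=1,US=1,PS=0
  L1 @0x39[10] → 0x3C007  P=1,RW=1,US=1,PS=0
  → PA=0x3C861  (2 entries read)
#1 VA=0x1E1A9C9 (r,kernel):
  L0 @0x36[15] → 0x3E007  P=1,RW=1,US=1,PS=0
  L1 @0x3E[26] → 0x3F007  P=1,RW=1,US=1,PS=0
  → PA=0x3F9C9  (2 entries read)
#2 VA=0x1E1A9C9 (r,kernel):
  TLB hit vpn=0x1E1A → PA=0x3F9C9
#3 VA=0x281FBBF (w,user):
  L0 @0x36[20] → 0x41007  P=1,RW=1,US=1,PS=0
  L1 @0x41[31] → 0x44007  P=1,RW=1,US=1,PS=0
  → PA=0x44BBF  (2 entries read)
#4 VA=0x1E1A9C9 (r,kernel):
  TLB hit vpn=0x1E1A → PA=0x3F9C9
#5 VA=0x121AC0B (w,user):
  L0 @0x36[9] → 0x45007  P=1,RW=1,US=1,PS=0
  L1 @0x45[26] → 0x49007  P=1,RW=1,US=1,PS=0
  → PA=0x49C0B  (2 entries read)
#6 VA=0x16F95 (w,kernel):
  L0 @0x36[0] → 0x4C007  P=1,RW=1,US=1,PS=0
  L1 @0x4C[22] → 0x4D007  P=1,RW=1,US=1,PS=0
  → PA=0x4DF95  (2 entries read)
#7 VA=0x2A13DB8 (w,user):
  L0 @0x36[21] → 0x4E007  P=1,RW=1,US=1,PS=0
  L1 @0x4E[19] → 0x50007  P=1,RW=1,US=1,PS=0
  → PA=0x50DB8  (2 entries read)

Access #5 PA: 0x49C0B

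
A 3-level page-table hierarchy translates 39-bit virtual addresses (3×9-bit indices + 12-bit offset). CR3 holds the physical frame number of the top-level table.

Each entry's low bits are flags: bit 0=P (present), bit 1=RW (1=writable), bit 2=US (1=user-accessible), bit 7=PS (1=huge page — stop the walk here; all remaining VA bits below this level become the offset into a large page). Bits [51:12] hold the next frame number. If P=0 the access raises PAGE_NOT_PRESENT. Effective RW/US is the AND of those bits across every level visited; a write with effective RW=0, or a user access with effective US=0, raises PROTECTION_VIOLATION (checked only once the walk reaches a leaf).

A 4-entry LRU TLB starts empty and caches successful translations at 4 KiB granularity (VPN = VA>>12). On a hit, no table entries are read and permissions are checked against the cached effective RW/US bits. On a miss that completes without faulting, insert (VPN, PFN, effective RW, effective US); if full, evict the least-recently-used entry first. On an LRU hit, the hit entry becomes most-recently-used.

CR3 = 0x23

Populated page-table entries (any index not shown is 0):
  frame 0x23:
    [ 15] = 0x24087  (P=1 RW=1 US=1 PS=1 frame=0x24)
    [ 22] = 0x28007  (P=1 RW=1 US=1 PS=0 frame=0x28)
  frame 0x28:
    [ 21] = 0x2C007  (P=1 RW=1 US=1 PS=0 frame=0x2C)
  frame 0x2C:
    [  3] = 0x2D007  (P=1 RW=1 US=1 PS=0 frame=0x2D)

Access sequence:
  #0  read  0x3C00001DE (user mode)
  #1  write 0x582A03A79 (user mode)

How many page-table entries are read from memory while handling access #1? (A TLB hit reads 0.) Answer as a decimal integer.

Per-access translation:
#0 VA=0x3C00001DE (r,user):
  L0: frame=0x23 idx=15 entry=0x24087 [P=1 RW=1 US=1 PS=1]
  → PA=0x241DE (huge @L0)  (1 entries read)
#1 VA=0x582A03A79 (w,user):
  L0: frame=0x23 idx=22 entry=0x28007 [P=1 RW=1 US=1 PS=0]
  L1: frame=0x28 idx=21 entry=0x2C007 [P=1 RW=1 US=1 PS=0]
  L2: frame=0x2C idx=3 entry=0x2D007 [P=1 RW=1 US=1 PS=0]
  → PA=0x2DA79  (3 entries read)

Entries read for #1: 3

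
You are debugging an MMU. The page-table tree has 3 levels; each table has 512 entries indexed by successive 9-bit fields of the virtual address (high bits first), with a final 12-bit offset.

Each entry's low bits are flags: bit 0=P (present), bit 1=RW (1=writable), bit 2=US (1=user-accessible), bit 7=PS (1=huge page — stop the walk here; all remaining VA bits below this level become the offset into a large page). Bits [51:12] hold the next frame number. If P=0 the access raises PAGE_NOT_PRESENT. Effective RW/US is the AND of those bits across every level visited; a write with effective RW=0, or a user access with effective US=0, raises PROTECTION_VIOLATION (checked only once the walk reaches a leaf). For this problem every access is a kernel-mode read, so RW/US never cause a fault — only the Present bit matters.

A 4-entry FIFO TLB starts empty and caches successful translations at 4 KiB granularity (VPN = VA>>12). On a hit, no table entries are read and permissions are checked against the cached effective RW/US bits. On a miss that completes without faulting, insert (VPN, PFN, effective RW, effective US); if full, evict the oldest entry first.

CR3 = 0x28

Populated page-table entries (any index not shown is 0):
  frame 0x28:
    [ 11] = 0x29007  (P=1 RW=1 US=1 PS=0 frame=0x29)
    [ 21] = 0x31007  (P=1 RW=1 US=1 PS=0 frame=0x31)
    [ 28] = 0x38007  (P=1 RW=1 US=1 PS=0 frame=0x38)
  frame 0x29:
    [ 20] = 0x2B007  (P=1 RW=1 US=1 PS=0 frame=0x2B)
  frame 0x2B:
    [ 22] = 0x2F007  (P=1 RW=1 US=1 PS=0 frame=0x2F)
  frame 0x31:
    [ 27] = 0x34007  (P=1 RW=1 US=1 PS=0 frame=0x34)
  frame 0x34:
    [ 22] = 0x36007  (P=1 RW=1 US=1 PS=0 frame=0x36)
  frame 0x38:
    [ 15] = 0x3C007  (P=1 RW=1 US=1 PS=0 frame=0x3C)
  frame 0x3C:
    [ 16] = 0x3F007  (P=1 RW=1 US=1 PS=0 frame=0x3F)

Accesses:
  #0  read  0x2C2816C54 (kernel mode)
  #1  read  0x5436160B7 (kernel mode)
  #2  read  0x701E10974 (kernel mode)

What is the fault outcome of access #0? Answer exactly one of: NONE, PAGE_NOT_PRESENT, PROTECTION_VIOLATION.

Trace:
#0 VA=0x2C2816C54 (r,kernel):
  L0: frame=0x28 idx=11 entry=0x29007 [P=1 RW=1 US=1 PS=0]
  L1: frame=0x29 idx=20 entry=0x2B007 [P=1 RW=1 US=1 PS=0]
  L2: frame=0x2B idx=22 entry=0x2F007 [P=1 RW=1 US=1 PS=0]
  ⇒ phys 0x2FC54  [3 reads]
#1 VA=0x5436160B7 (r,kernel):
  L0: frame=0x28 idx=21 entry=0x31007 [P=1 RW=1 US=1 PS=0]
  L1: frame=0x31 idx=27 entry=0x34007 [P=1 RW=1 US=1 PS=0]
  L2: frame=0x34 idx=22 entry=0x36007 [P=1 RW=1 US=1 PS=0]
  ⇒ phys 0x360B7  [3 reads]
#2 VA=0x701E10974 (r,kernel):
  L0: frame=0x28 idx=28 entry=0x38007 [P=1 RW=1 US=1 PS=0]
  L1: frame=0x38 idx=15 entry=0x3C007 [P=1 RW=1 US=1 PS=0]
  L2: frame=0x3C idx=16 entry=0x3F007 [P=1 RW=1 US=1 PS=0]
  ⇒ phys 0x3F974  [3 reads]

Access #0 fault: NONE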